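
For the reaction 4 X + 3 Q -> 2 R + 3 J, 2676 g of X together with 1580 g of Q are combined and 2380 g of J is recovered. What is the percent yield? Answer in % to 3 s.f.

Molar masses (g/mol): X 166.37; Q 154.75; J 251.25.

n(X) = 2676 / 166.37 = 16.08 mol
n(Q) = 1580 / 154.75 = 10.21 mol
n/ν for X = 16.08/4 = 4.020
n/ν for Q = 10.21/3 = 3.403
Smallest n/ν is Q → limiting reagent.
theoretical n(J) = (3/3) × 10.21 = 10.21 mol → 2565 g
% yield = 2380 / 2565 × 100 = 92.79 %

92.8 %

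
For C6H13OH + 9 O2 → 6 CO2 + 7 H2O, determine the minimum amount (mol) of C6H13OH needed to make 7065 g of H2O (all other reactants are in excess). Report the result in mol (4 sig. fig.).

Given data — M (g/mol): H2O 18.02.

56.01 mol

n(H2O) = 7065 / 18.02 = 392.1 mol
n(C6H13OH) = (1/7) × 392.1 = 56.01 mol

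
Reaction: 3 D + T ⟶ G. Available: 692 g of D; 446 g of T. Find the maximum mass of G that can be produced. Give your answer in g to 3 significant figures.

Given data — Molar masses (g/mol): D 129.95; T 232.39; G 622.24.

1100 g

n(D) = 692.0 / 129.95 = 5.325 mol
n(T) = 446.0 / 232.39 = 1.919 mol
n/ν for D = 5.325/3 = 1.775
n/ν for T = 1.919/1 = 1.919
Smallest n/ν is D → limiting reagent.
n(G) = (1/3) × 5.325 = 1.775 mol
mass = 1.775 × 622.24 = 1104 g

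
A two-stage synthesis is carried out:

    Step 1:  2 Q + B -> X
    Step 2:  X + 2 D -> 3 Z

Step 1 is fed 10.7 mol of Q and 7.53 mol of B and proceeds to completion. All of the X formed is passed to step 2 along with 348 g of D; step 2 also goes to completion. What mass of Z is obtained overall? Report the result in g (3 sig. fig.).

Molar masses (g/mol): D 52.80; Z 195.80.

1940 g

Step 1:
n(Q) = 10.70 mol
n(B) = 7.530 mol
n/ν → Q: 5.350, B: 7.530; Q is limiting.
n(X) produced = (1/2) × 10.70 = 5.350 mol
Step 2:
n(X) available = 5.350 mol
n(D) = 348.0 / 52.80 = 6.591 mol
n/ν → X: 5.350, D: 3.296; D is limiting.
n(Z) = (3/2) × 6.591 = 9.887 mol
mass = 9.887 × 195.80 = 1936 g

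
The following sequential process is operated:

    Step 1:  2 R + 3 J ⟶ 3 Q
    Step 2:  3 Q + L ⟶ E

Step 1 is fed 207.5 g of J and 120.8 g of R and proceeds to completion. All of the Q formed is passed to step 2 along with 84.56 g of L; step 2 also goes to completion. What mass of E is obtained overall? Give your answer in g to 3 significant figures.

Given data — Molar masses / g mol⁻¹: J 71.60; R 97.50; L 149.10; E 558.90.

Step 1:
n(J) = 207.5 / 71.60 = 2.898 mol
n(R) = 120.8 / 97.50 = 1.239 mol
n/ν → J: 0.9660, R: 0.6195; R is limiting.
n(Q) produced = (3/2) × 1.239 = 1.859 mol
Step 2:
n(Q) available = 1.859 mol
n(L) = 84.56 / 149.10 = 0.5671 mol
n/ν → Q: 0.6197, L: 0.5671; L is limiting.
n(E) = (1/1) × 0.5671 = 0.5671 mol
mass = 0.5671 × 558.90 = 317.0 g

317 g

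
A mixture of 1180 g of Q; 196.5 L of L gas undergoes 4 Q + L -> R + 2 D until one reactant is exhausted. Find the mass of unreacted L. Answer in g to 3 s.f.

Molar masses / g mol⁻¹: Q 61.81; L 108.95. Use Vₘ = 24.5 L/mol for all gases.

354 g

n(Q) = 1180 / 61.81 = 19.09 mol
n(L) = 196.5 / 24.5 = 8.020 mol
n/ν for Q = 19.09/4 = 4.773
n/ν for L = 8.020/1 = 8.020
Smallest n/ν is Q → limiting reagent.
L consumed = (1/4) × 19.09 = 4.773 mol
L remaining = 8.020 − 4.773 = 3.247 mol
mass = 3.247 × 108.95 = 353.8 g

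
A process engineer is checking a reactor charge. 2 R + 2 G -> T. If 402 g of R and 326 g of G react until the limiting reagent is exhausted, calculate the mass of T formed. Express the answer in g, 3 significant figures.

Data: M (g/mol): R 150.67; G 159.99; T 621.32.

n(R) = 402.0 / 150.67 = 2.668 mol
n(G) = 326.0 / 159.99 = 2.038 mol
n/ν for R = 2.668/2 = 1.334
n/ν for G = 2.038/2 = 1.019
Smallest n/ν is G → limiting reagent.
n(T) = (1/2) × 2.038 = 1.019 mol
mass = 1.019 × 621.32 = 633.1 g

633 g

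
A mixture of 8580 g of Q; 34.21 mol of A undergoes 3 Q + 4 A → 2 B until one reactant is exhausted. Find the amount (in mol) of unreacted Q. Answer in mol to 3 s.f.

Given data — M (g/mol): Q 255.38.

n(Q) = 8580 / 255.38 = 33.60 mol
n(A) = 34.21 mol
n/ν → Q: 11.20, A: 8.553; A is limiting.
Q consumed = (3/4) × 34.21 = 25.66 mol
Q remaining = 33.60 − 25.66 = 7.940 mol

7.94 mol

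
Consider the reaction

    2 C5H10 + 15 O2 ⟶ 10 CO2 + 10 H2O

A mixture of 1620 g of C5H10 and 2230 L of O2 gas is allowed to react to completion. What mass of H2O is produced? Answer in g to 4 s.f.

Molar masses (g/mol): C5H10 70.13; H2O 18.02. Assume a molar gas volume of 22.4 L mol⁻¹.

n(C5H10) = 1620 / 70.13 = 23.10 mol
n(O2) = 2230 / 22.4 = 99.55 mol
n/ν for C5H10 = 23.10/2 = 11.55
n/ν for O2 = 99.55/15 = 6.637
Smallest n/ν is O2 → limiting reagent.
n(H2O) = (10/15) × 99.55 = 66.37 mol
mass = 66.37 × 18.02 = 1196 g

1196 g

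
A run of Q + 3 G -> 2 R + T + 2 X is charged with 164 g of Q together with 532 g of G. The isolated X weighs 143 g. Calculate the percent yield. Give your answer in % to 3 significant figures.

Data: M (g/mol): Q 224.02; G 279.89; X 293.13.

38.5 %

n(Q) = 164.0 / 224.02 = 0.7321 mol
n(G) = 532.0 / 279.89 = 1.901 mol
n/ν for Q = 0.7321/1 = 0.7321
n/ν for G = 1.901/3 = 0.6337
Smallest n/ν is G → limiting reagent.
theoretical n(X) = (2/3) × 1.901 = 1.267 mol → 371.4 g
% yield = 143 / 371.4 × 100 = 38.50 %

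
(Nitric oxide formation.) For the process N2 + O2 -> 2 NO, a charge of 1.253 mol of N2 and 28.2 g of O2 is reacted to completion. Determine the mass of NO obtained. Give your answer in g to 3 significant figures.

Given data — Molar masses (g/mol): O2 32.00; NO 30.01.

52.9 g

n(N2) = 1.253 mol
n(O2) = 28.20 / 32.00 = 0.8813 mol
n/ν for N2 = 1.253/1 = 1.253
n/ν for O2 = 0.8813/1 = 0.8813
Smallest n/ν is O2 → limiting reagent.
n(NO) = (2/1) × 0.8813 = 1.763 mol
mass = 1.763 × 30.01 = 52.91 g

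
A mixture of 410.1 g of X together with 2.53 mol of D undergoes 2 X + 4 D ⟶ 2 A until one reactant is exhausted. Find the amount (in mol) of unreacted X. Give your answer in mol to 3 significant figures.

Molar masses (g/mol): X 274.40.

n(X) = 410.1 / 274.40 = 1.495 mol
n(D) = 2.530 mol
n/ν → X: 0.7475, D: 0.6325; D is limiting.
X consumed = (2/4) × 2.530 = 1.265 mol
X remaining = 1.495 − 1.265 = 0.2300 mol

0.230 mol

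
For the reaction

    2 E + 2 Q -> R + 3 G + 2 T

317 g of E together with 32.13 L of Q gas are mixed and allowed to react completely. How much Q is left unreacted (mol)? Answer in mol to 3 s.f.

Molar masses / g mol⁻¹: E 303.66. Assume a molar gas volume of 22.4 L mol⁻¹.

0.390 mol

n(E) = 317.0 / 303.66 = 1.044 mol
n(Q) = 32.13 / 22.4 = 1.434 mol
n/ν → E: 0.5220, Q: 0.7170; E is limiting.
Q consumed = (2/2) × 1.044 = 1.044 mol
Q remaining = 1.434 − 1.044 = 0.3900 mol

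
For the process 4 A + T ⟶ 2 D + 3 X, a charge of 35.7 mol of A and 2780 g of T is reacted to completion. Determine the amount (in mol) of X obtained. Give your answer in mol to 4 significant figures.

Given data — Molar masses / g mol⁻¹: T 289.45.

n(A) = 35.70 mol
n(T) = 2780 / 289.45 = 9.604 mol
n/ν → A: 8.925, T: 9.604; A is limiting.
n(X) = (3/4) × 35.70 = 26.78 mol

26.78 mol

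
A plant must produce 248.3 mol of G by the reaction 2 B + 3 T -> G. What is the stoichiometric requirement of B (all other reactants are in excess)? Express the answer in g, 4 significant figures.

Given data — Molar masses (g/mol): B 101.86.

n(G) = 248.3 mol
n(B) = (2/1) × 248.3 = 496.6 mol
mass = 496.6 × 101.86 = 50580 g

50580 g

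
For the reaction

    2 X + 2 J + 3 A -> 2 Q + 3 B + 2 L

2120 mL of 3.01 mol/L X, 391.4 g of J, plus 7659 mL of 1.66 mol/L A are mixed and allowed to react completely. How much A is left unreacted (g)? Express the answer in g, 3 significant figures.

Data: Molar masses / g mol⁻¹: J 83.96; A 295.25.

n(X) = 3.01 × 2120/1000 = 6.381 mol
n(J) = 391.4 / 83.96 = 4.662 mol
n(A) = 1.66 × 7659/1000 = 12.71 mol
n/ν for X = 6.381/2 = 3.191
n/ν for J = 4.662/2 = 2.331
n/ν for A = 12.71/3 = 4.237
Smallest n/ν is J → limiting reagent.
A consumed = (3/2) × 4.662 = 6.993 mol
A remaining = 12.71 − 6.993 = 5.717 mol
mass = 5.717 × 295.25 = 1688 g

1690 g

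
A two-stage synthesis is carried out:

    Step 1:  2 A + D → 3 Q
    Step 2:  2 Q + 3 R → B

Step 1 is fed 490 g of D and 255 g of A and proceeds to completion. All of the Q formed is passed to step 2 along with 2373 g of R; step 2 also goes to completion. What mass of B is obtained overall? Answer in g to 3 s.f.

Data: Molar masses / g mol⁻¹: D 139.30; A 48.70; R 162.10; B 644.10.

2530 g

Step 1:
n(D) = 490.0 / 139.30 = 3.518 mol
n(A) = 255.0 / 48.70 = 5.236 mol
n/ν → D: 3.518, A: 2.618; A is limiting.
n(Q) produced = (3/2) × 5.236 = 7.854 mol
Step 2:
n(Q) available = 7.854 mol
n(R) = 2373 / 162.10 = 14.64 mol
n/ν → Q: 3.927, R: 4.880; Q is limiting.
n(B) = (1/2) × 7.854 = 3.927 mol
mass = 3.927 × 644.10 = 2529 g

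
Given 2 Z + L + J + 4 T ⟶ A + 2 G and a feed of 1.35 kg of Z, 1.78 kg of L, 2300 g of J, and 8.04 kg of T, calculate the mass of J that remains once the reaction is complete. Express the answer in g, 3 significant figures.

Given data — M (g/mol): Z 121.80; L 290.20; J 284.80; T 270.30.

722 g

n(Z) = 1.350×1000 / 121.80 = 11.08 mol
n(L) = 1.780×1000 / 290.20 = 6.134 mol
n(J) = 2300 / 284.80 = 8.076 mol
n(T) = 8.040×1000 / 270.30 = 29.74 mol
n/ν for Z = 11.08/2 = 5.540
n/ν for L = 6.134/1 = 6.134
n/ν for J = 8.076/1 = 8.076
n/ν for T = 29.74/4 = 7.435
Smallest n/ν is Z → limiting reagent.
J consumed = (1/2) × 11.08 = 5.540 mol
J remaining = 8.076 − 5.540 = 2.536 mol
mass = 2.536 × 284.80 = 722.3 g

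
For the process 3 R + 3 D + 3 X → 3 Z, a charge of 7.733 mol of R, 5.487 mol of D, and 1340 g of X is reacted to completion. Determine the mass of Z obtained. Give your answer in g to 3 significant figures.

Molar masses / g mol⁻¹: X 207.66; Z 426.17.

2340 g

n(R) = 7.733 mol
n(D) = 5.487 mol
n(X) = 1340 / 207.66 = 6.453 mol
n/ν for R = 7.733/3 = 2.578
n/ν for D = 5.487/3 = 1.829
n/ν for X = 6.453/3 = 2.151
Smallest n/ν is D → limiting reagent.
n(Z) = (3/3) × 5.487 = 5.487 mol
mass = 5.487 × 426.17 = 2338 g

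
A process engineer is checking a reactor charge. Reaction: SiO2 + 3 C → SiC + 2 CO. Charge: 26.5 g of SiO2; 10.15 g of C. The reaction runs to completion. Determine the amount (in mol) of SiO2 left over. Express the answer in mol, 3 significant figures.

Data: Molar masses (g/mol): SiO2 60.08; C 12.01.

n(SiO2) = 26.50 / 60.08 = 0.4411 mol
n(C) = 10.15 / 12.01 = 0.8451 mol
n/ν for SiO2 = 0.4411/1 = 0.4411
n/ν for C = 0.8451/3 = 0.2817
Smallest n/ν is C → limiting reagent.
SiO2 consumed = (1/3) × 0.8451 = 0.2817 mol
SiO2 remaining = 0.4411 − 0.2817 = 0.1594 mol

0.159 mol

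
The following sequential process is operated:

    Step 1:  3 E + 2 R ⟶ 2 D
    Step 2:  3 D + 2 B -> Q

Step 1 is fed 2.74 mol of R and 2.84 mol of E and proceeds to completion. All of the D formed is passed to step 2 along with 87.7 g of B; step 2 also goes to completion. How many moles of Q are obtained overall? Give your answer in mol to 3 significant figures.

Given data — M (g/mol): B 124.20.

Step 1:
n(R) = 2.740 mol
n(E) = 2.840 mol
n/ν for R = 2.740/2 = 1.370
n/ν for E = 2.840/3 = 0.9467
Smallest n/ν is E → limiting reagent.
n(D) produced = (2/3) × 2.840 = 1.893 mol
Step 2:
n(D) available = 1.893 mol
n(B) = 87.70 / 124.20 = 0.7061 mol
n/ν for D = 1.893/3 = 0.6310
n/ν for B = 0.7061/2 = 0.3531
Smallest n/ν is B → limiting reagent.
n(Q) = (1/2) × 0.7061 = 0.3531 mol

0.353 mol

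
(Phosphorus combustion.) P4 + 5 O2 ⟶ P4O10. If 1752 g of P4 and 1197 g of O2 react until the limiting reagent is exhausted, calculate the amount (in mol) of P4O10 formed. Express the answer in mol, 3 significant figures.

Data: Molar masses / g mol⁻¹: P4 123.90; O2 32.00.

7.48 mol

n(P4) = 1752 / 123.90 = 14.14 mol
n(O2) = 1197 / 32.00 = 37.41 mol
n/ν → P4: 14.14, O2: 7.482; O2 is limiting.
n(P4O10) = (1/5) × 37.41 = 7.482 mol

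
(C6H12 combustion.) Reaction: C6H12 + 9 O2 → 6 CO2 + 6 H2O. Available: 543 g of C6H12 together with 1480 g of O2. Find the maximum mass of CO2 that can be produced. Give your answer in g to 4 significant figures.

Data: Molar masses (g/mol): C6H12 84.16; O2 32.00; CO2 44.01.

n(C6H12) = 543.0 / 84.16 = 6.452 mol
n(O2) = 1480 / 32.00 = 46.25 mol
n/ν for C6H12 = 6.452/1 = 6.452
n/ν for O2 = 46.25/9 = 5.139
Smallest n/ν is O2 → limiting reagent.
n(CO2) = (6/9) × 46.25 = 30.83 mol
mass = 30.83 × 44.01 = 1357 g

1357 g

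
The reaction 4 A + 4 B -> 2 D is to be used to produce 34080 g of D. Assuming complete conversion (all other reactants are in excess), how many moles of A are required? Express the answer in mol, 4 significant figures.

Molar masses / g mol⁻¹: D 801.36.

85.06 mol

n(D) = 34080 / 801.36 = 42.53 mol
n(A) = (4/2) × 42.53 = 85.06 mol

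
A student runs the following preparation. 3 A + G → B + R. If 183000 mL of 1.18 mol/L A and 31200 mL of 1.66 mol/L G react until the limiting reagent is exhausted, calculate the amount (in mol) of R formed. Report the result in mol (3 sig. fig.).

51.8 mol

n(A) = 1.18 × 183000/1000 = 215.9 mol
n(G) = 1.66 × 31200/1000 = 51.79 mol
n/ν for A = 215.9/3 = 71.97
n/ν for G = 51.79/1 = 51.79
Smallest n/ν is G → limiting reagent.
n(R) = (1/1) × 51.79 = 51.79 mol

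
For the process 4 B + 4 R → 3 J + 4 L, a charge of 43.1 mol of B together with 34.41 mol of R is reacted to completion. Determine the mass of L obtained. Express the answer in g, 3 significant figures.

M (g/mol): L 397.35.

13700 g

n(B) = 43.10 mol
n(R) = 34.41 mol
n/ν for B = 43.10/4 = 10.78
n/ν for R = 34.41/4 = 8.603
Smallest n/ν is R → limiting reagent.
n(L) = (4/4) × 34.41 = 34.41 mol
mass = 34.41 × 397.35 = 13670 g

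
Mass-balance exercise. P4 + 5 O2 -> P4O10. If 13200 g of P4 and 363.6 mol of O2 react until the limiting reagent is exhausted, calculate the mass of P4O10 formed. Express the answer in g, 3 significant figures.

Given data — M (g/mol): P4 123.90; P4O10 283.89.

n(P4) = 13200 / 123.90 = 106.5 mol
n(O2) = 363.6 mol
n/ν → P4: 106.5, O2: 72.72; O2 is limiting.
n(P4O10) = (1/5) × 363.6 = 72.72 mol
mass = 72.72 × 283.89 = 20640 g

20600 g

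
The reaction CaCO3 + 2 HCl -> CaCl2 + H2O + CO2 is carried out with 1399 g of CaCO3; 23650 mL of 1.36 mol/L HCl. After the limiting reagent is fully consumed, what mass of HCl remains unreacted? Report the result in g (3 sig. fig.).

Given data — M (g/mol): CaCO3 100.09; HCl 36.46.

n(CaCO3) = 1399 / 100.09 = 13.98 mol
n(HCl) = 1.36 × 23650/1000 = 32.16 mol
n/ν → CaCO3: 13.98, HCl: 16.08; CaCO3 is limiting.
HCl consumed = (2/1) × 13.98 = 27.96 mol
HCl remaining = 32.16 − 27.96 = 4.200 mol
mass = 4.200 × 36.46 = 153.1 g

153 g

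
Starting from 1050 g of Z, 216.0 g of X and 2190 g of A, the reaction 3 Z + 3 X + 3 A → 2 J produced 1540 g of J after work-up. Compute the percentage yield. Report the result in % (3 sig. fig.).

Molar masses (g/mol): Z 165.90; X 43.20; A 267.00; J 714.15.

64.7 %

n(Z) = 1050 / 165.90 = 6.329 mol
n(X) = 216.0 / 43.20 = 5.000 mol
n(A) = 2190 / 267.00 = 8.202 mol
n/ν for Z = 6.329/3 = 2.110
n/ν for X = 5.000/3 = 1.667
n/ν for A = 8.202/3 = 2.734
Smallest n/ν is X → limiting reagent.
theoretical n(J) = (2/3) × 5.000 = 3.333 mol → 2380 g
% yield = 1540 / 2380 × 100 = 64.71 %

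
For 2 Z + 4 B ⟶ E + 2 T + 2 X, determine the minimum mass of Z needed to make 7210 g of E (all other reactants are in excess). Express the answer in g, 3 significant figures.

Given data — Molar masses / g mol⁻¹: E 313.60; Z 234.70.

n(E) = 7210 / 313.60 = 22.99 mol
n(Z) = (2/1) × 22.99 = 45.98 mol
mass = 45.98 × 234.70 = 10790 g

10800 g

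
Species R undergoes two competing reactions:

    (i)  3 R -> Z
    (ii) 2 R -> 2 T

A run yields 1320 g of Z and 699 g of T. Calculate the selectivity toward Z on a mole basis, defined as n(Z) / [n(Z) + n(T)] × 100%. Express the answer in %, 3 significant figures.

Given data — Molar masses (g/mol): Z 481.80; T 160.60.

n(Z) = 1320 / 481.80 = 2.740 mol
n(T) = 699 / 160.60 = 4.352 mol
selectivity = 2.740/(2.740+4.352) × 100 = 38.64 %

38.6 %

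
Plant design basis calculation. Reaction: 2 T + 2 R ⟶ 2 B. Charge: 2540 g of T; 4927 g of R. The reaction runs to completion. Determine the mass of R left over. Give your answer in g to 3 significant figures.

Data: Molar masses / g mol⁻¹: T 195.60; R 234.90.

n(T) = 2540 / 195.60 = 12.99 mol
n(R) = 4927 / 234.90 = 20.97 mol
n/ν → T: 6.495, R: 10.49; T is limiting.
R consumed = (2/2) × 12.99 = 12.99 mol
R remaining = 20.97 − 12.99 = 7.980 mol
mass = 7.980 × 234.90 = 1875 g

1880 g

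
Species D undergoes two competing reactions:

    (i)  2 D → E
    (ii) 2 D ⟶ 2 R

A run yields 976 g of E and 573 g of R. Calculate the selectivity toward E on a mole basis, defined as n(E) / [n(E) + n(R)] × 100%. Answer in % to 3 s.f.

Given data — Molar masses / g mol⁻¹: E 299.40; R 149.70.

n(E) = 976 / 299.40 = 3.260 mol
n(R) = 573 / 149.70 = 3.828 mol
selectivity = 3.260/(3.260+3.828) × 100 = 45.99 %

46.0 %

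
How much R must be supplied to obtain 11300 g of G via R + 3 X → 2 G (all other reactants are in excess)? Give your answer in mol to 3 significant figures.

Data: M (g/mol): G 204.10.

n(G) = 11300 / 204.10 = 55.37 mol
n(R) = (1/2) × 55.37 = 27.69 mol

27.7 mol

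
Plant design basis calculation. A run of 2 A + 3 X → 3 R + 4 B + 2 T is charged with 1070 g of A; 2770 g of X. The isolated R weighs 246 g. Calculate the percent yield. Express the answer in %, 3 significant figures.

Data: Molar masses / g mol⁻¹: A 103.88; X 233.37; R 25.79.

80.4 %

n(A) = 1070 / 103.88 = 10.30 mol
n(X) = 2770 / 233.37 = 11.87 mol
n/ν for A = 10.30/2 = 5.150
n/ν for X = 11.87/3 = 3.957
Smallest n/ν is X → limiting reagent.
theoretical n(R) = (3/3) × 11.87 = 11.87 mol → 306.1 g
% yield = 246 / 306.1 × 100 = 80.37 %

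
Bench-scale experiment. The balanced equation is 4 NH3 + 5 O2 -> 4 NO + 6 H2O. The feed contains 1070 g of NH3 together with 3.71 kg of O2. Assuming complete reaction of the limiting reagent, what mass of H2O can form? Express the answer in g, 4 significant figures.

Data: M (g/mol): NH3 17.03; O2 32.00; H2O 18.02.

n(NH3) = 1070 / 17.03 = 62.83 mol
n(O2) = 3.710×1000 / 32.00 = 115.9 mol
n/ν → NH3: 15.71, O2: 23.18; NH3 is limiting.
n(H2O) = (6/4) × 62.83 = 94.25 mol
mass = 94.25 × 18.02 = 1698 g

1698 g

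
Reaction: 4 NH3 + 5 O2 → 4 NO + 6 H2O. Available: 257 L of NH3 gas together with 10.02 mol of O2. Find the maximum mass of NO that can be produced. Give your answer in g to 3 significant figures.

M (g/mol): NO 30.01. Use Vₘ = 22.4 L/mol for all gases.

n(NH3) = 257.0 / 22.4 = 11.47 mol
n(O2) = 10.02 mol
n/ν for NH3 = 11.47/4 = 2.868
n/ν for O2 = 10.02/5 = 2.004
Smallest n/ν is O2 → limiting reagent.
n(NO) = (4/5) × 10.02 = 8.016 mol
mass = 8.016 × 30.01 = 240.6 g

241 g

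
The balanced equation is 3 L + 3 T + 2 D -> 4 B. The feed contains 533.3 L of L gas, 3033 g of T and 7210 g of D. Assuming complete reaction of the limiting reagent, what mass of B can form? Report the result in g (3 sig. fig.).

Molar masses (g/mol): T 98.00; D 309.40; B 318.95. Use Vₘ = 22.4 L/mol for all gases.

10100 g

n(L) = 533.3 / 22.4 = 23.81 mol
n(T) = 3033 / 98.00 = 30.95 mol
n(D) = 7210 / 309.40 = 23.30 mol
n/ν for L = 23.81/3 = 7.937
n/ν for T = 30.95/3 = 10.32
n/ν for D = 23.30/2 = 11.65
Smallest n/ν is L → limiting reagent.
n(B) = (4/3) × 23.81 = 31.75 mol
mass = 31.75 × 318.95 = 10130 g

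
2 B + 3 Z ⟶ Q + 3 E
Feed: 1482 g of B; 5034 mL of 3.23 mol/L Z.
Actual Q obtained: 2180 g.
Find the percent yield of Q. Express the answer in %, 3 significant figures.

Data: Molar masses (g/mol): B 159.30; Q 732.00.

n(B) = 1482 / 159.30 = 9.303 mol
n(Z) = 3.23 × 5034/1000 = 16.26 mol
n/ν → B: 4.652, Z: 5.420; B is limiting.
theoretical n(Q) = (1/2) × 9.303 = 4.652 mol → 3405 g
% yield = 2180 / 3405 × 100 = 64.02 %

64.0 %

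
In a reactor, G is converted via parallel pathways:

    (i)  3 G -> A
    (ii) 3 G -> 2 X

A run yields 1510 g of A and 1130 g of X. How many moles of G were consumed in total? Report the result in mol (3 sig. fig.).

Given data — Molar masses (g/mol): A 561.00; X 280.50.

n(A) = 1510 / 561.00 = 2.692 mol
n(X) = 1130 / 280.50 = 4.029 mol
n(G) via (i) = (3/1)×2.692 = 8.076 mol
n(G) via (ii) = (3/2)×4.029 = 6.044 mol
total n(G) = 8.076 + 6.044 = 14.12 mol

14.1 mol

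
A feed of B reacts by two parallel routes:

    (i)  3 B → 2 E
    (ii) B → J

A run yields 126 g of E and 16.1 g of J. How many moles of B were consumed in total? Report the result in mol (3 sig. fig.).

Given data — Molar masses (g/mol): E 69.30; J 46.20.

3.08 mol

n(E) = 126 / 69.30 = 1.818 mol
n(J) = 16.1 / 46.20 = 0.3485 mol
n(B) via (i) = (3/2)×1.818 = 2.727 mol
n(B) via (ii) = (1/1)×0.3485 = 0.3485 mol
total n(B) = 2.727 + 0.3485 = 3.076 mol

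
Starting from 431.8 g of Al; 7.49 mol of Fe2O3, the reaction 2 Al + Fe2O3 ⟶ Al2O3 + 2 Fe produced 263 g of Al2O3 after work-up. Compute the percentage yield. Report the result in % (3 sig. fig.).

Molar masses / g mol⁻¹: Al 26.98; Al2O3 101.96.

34.4 %

n(Al) = 431.8 / 26.98 = 16.00 mol
n(Fe2O3) = 7.490 mol
n/ν for Al = 16.00/2 = 8.000
n/ν for Fe2O3 = 7.490/1 = 7.490
Smallest n/ν is Fe2O3 → limiting reagent.
theoretical n(Al2O3) = (1/1) × 7.490 = 7.490 mol → 763.7 g
% yield = 263 / 763.7 × 100 = 34.44 %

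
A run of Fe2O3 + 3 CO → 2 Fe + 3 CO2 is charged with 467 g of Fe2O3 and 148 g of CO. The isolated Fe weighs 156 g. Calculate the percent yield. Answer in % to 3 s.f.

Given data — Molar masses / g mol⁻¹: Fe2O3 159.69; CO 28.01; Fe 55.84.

n(Fe2O3) = 467.0 / 159.69 = 2.924 mol
n(CO) = 148.0 / 28.01 = 5.284 mol
n/ν for Fe2O3 = 2.924/1 = 2.924
n/ν for CO = 5.284/3 = 1.761
Smallest n/ν is CO → limiting reagent.
theoretical n(Fe) = (2/3) × 5.284 = 3.523 mol → 196.7 g
% yield = 156 / 196.7 × 100 = 79.31 %

79.3 %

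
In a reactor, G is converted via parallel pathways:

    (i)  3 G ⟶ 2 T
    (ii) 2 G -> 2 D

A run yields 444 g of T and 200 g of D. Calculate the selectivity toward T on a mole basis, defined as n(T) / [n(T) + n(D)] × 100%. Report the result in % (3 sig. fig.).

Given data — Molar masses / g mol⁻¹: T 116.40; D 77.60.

59.7 %

n(T) = 444 / 116.40 = 3.814 mol
n(D) = 200 / 77.60 = 2.577 mol
selectivity = 3.814/(3.814+2.577) × 100 = 59.68 %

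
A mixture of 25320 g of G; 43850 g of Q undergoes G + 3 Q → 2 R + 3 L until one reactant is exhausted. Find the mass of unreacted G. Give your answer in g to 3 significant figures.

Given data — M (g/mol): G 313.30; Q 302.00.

10200 g

n(G) = 25320 / 313.30 = 80.82 mol
n(Q) = 43850 / 302.00 = 145.2 mol
n/ν → G: 80.82, Q: 48.40; Q is limiting.
G consumed = (1/3) × 145.2 = 48.40 mol
G remaining = 80.82 − 48.40 = 32.42 mol
mass = 32.42 × 313.30 = 10160 g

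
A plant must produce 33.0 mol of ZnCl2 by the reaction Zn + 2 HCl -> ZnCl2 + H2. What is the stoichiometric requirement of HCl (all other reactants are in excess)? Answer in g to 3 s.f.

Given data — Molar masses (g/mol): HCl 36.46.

n(ZnCl2) = 33.00 mol
n(HCl) = (2/1) × 33.00 = 66.00 mol
mass = 66.00 × 36.46 = 2406 g

2410 g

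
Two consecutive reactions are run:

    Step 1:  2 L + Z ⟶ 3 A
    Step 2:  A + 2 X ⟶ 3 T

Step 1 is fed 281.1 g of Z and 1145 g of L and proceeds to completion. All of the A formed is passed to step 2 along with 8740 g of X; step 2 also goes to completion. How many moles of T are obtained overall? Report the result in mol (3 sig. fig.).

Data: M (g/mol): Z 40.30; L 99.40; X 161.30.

51.8 mol

Step 1:
n(Z) = 281.1 / 40.30 = 6.975 mol
n(L) = 1145 / 99.40 = 11.52 mol
n/ν for Z = 6.975/1 = 6.975
n/ν for L = 11.52/2 = 5.760
Smallest n/ν is L → limiting reagent.
n(A) produced = (3/2) × 11.52 = 17.28 mol
Step 2:
n(A) available = 17.28 mol
n(X) = 8740 / 161.30 = 54.18 mol
n/ν for A = 17.28/1 = 17.28
n/ν for X = 54.18/2 = 27.09
Smallest n/ν is A → limiting reagent.
n(T) = (3/1) × 17.28 = 51.84 mol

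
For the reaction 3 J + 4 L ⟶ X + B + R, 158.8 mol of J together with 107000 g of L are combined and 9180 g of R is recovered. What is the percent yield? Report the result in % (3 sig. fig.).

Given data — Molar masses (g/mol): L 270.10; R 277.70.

n(J) = 158.8 mol
n(L) = 107000 / 270.10 = 396.1 mol
n/ν → J: 52.93, L: 99.03; J is limiting.
theoretical n(R) = (1/3) × 158.8 = 52.93 mol → 14700 g
% yield = 9180 / 14700 × 100 = 62.45 %

62.5 %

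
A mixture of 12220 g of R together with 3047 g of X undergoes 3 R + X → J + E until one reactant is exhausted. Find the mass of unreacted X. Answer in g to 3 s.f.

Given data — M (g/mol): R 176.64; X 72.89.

n(R) = 12220 / 176.64 = 69.18 mol
n(X) = 3047 / 72.89 = 41.80 mol
n/ν for R = 69.18/3 = 23.06
n/ν for X = 41.80/1 = 41.80
Smallest n/ν is R → limiting reagent.
X consumed = (1/3) × 69.18 = 23.06 mol
X remaining = 41.80 − 23.06 = 18.74 mol
mass = 18.74 × 72.89 = 1366 g

1370 g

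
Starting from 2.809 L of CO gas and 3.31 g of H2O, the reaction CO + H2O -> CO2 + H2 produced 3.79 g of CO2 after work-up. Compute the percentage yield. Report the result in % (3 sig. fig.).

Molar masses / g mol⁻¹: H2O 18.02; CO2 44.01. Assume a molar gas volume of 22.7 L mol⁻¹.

69.6 %

n(CO) = 2.809 / 22.7 = 0.1237 mol
n(H2O) = 3.310 / 18.02 = 0.1837 mol
n/ν → CO: 0.1237, H2O: 0.1837; CO is limiting.
theoretical n(CO2) = (1/1) × 0.1237 = 0.1237 mol → 5.444 g
% yield = 3.79 / 5.444 × 100 = 69.62 %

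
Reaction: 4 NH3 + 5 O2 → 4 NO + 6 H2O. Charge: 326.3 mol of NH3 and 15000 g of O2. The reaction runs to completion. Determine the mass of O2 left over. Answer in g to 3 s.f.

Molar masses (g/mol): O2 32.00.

1950 g

n(NH3) = 326.3 mol
n(O2) = 15000 / 32.00 = 468.8 mol
n/ν → NH3: 81.58, O2: 93.76; NH3 is limiting.
O2 consumed = (5/4) × 326.3 = 407.9 mol
O2 remaining = 468.8 − 407.9 = 60.90 mol
mass = 60.90 × 32.00 = 1949 g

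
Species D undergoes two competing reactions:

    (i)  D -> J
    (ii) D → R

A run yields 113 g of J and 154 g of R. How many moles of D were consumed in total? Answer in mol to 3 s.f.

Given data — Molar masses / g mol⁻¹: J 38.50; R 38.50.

n(J) = 113 / 38.50 = 2.935 mol
n(R) = 154 / 38.50 = 4.000 mol
n(D) via (i) = (1/1)×2.935 = 2.935 mol
n(D) via (ii) = (1/1)×4.000 = 4.000 mol
total n(D) = 2.935 + 4.000 = 6.935 mol

6.94 mol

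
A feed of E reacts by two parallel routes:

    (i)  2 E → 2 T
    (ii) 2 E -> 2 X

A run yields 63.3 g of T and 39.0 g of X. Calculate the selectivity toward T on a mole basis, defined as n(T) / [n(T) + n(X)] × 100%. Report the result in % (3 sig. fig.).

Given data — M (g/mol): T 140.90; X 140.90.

61.9 %

n(T) = 63.3 / 140.90 = 0.4493 mol
n(X) = 39.0 / 140.90 = 0.2768 mol
selectivity = 0.4493/(0.4493+0.2768) × 100 = 61.88 %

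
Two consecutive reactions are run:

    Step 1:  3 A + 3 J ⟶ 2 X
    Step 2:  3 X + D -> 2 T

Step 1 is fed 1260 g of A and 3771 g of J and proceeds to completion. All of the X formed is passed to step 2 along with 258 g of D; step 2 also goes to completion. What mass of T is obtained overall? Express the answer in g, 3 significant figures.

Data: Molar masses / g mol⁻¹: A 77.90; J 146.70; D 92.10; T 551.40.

Step 1:
n(A) = 1260 / 77.90 = 16.17 mol
n(J) = 3771 / 146.70 = 25.71 mol
n/ν for A = 16.17/3 = 5.390
n/ν for J = 25.71/3 = 8.570
Smallest n/ν is A → limiting reagent.
n(X) produced = (2/3) × 16.17 = 10.78 mol
Step 2:
n(X) available = 10.78 mol
n(D) = 258.0 / 92.10 = 2.801 mol
n/ν for X = 10.78/3 = 3.593
n/ν for D = 2.801/1 = 2.801
Smallest n/ν is D → limiting reagent.
n(T) = (2/1) × 2.801 = 5.602 mol
mass = 5.602 × 551.40 = 3089 g

3090 g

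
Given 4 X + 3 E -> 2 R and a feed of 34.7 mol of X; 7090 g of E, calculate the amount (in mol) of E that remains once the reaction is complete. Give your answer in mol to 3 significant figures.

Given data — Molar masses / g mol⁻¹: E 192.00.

10.9 mol

n(X) = 34.70 mol
n(E) = 7090 / 192.00 = 36.93 mol
n/ν for X = 34.70/4 = 8.675
n/ν for E = 36.93/3 = 12.31
Smallest n/ν is X → limiting reagent.
E consumed = (3/4) × 34.70 = 26.03 mol
E remaining = 36.93 − 26.03 = 10.90 mol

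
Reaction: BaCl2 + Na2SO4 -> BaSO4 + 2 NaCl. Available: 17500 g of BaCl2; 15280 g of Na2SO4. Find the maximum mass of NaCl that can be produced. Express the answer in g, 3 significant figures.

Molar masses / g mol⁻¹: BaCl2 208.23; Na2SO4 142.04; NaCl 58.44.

9820 g

n(BaCl2) = 17500 / 208.23 = 84.04 mol
n(Na2SO4) = 15280 / 142.04 = 107.6 mol
n/ν for BaCl2 = 84.04/1 = 84.04
n/ν for Na2SO4 = 107.6/1 = 107.6
Smallest n/ν is BaCl2 → limiting reagent.
n(NaCl) = (2/1) × 84.04 = 168.1 mol
mass = 168.1 × 58.44 = 9824 g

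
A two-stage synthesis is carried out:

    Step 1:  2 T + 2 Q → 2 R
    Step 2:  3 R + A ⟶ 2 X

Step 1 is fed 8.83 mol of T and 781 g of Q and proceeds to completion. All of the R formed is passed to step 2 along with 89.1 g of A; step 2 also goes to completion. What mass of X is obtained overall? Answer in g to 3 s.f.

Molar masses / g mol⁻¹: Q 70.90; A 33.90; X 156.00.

Step 1:
n(T) = 8.830 mol
n(Q) = 781.0 / 70.90 = 11.02 mol
n/ν → T: 4.415, Q: 5.510; T is limiting.
n(R) produced = (2/2) × 8.830 = 8.830 mol
Step 2:
n(R) available = 8.830 mol
n(A) = 89.10 / 33.90 = 2.628 mol
n/ν → R: 2.943, A: 2.628; A is limiting.
n(X) = (2/1) × 2.628 = 5.256 mol
mass = 5.256 × 156.00 = 819.9 g

820 g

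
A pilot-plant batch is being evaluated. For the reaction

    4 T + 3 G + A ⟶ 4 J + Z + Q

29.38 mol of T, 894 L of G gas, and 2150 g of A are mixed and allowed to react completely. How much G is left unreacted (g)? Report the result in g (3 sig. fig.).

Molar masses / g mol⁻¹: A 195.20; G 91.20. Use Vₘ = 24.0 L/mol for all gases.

1390 g

n(T) = 29.38 mol
n(G) = 894.0 / 24.0 = 37.25 mol
n(A) = 2150 / 195.20 = 11.01 mol
n/ν for T = 29.38/4 = 7.345
n/ν for G = 37.25/3 = 12.42
n/ν for A = 11.01/1 = 11.01
Smallest n/ν is T → limiting reagent.
G consumed = (3/4) × 29.38 = 22.04 mol
G remaining = 37.25 − 22.04 = 15.21 mol
mass = 15.21 × 91.20 = 1387 g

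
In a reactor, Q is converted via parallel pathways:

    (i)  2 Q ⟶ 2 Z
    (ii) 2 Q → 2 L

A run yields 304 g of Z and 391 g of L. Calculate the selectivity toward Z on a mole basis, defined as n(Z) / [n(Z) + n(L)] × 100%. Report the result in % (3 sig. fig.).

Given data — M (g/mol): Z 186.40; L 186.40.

43.7 %

n(Z) = 304 / 186.40 = 1.631 mol
n(L) = 391 / 186.40 = 2.098 mol
selectivity = 1.631/(1.631+2.098) × 100 = 43.74 %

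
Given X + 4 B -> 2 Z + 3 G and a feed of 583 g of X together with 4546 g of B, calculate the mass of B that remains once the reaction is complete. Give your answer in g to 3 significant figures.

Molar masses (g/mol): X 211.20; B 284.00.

1410 g

n(X) = 583.0 / 211.20 = 2.760 mol
n(B) = 4546 / 284.00 = 16.01 mol
n/ν for X = 2.760/1 = 2.760
n/ν for B = 16.01/4 = 4.003
Smallest n/ν is X → limiting reagent.
B consumed = (4/1) × 2.760 = 11.04 mol
B remaining = 16.01 − 11.04 = 4.970 mol
mass = 4.970 × 284.00 = 1411 g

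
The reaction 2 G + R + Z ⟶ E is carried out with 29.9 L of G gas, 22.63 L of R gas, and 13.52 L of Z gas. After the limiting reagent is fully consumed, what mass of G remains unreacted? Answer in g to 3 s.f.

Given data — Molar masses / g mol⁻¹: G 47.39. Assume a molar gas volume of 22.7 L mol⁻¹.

n(G) = 29.90 / 22.7 = 1.317 mol
n(R) = 22.63 / 22.7 = 0.9969 mol
n(Z) = 13.52 / 22.7 = 0.5956 mol
n/ν → G: 0.6585, R: 0.9969, Z: 0.5956; Z is limiting.
G consumed = (2/1) × 0.5956 = 1.191 mol
G remaining = 1.317 − 1.191 = 0.1260 mol
mass = 0.1260 × 47.39 = 5.971 g

5.97 g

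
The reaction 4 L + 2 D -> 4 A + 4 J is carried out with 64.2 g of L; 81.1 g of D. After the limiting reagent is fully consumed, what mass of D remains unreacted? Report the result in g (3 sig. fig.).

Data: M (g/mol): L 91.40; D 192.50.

13.5 g

n(L) = 64.20 / 91.40 = 0.7024 mol
n(D) = 81.10 / 192.50 = 0.4213 mol
n/ν for L = 0.7024/4 = 0.1756
n/ν for D = 0.4213/2 = 0.2107
Smallest n/ν is L → limiting reagent.
D consumed = (2/4) × 0.7024 = 0.3512 mol
D remaining = 0.4213 − 0.3512 = 0.07010 mol
mass = 0.07010 × 192.50 = 13.49 g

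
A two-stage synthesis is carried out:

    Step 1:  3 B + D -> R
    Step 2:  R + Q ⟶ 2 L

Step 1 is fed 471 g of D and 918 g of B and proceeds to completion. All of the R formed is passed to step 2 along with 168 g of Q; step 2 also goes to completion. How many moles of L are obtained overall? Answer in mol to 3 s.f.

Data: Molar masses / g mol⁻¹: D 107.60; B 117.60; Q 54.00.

5.20 mol

Step 1:
n(D) = 471.0 / 107.60 = 4.377 mol
n(B) = 918.0 / 117.60 = 7.806 mol
n/ν → D: 4.377, B: 2.602; B is limiting.
n(R) produced = (1/3) × 7.806 = 2.602 mol
Step 2:
n(R) available = 2.602 mol
n(Q) = 168.0 / 54.00 = 3.111 mol
n/ν → R: 2.602, Q: 3.111; R is limiting.
n(L) = (2/1) × 2.602 = 5.204 mol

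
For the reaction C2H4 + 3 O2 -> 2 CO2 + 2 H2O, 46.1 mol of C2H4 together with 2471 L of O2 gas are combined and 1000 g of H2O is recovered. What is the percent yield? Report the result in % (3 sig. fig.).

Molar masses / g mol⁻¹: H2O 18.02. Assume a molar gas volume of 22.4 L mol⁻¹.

n(C2H4) = 46.10 mol
n(O2) = 2471 / 22.4 = 110.3 mol
n/ν for C2H4 = 46.10/1 = 46.10
n/ν for O2 = 110.3/3 = 36.77
Smallest n/ν is O2 → limiting reagent.
theoretical n(H2O) = (2/3) × 110.3 = 73.53 mol → 1325 g
% yield = 1000 / 1325 × 100 = 75.47 %

75.5 %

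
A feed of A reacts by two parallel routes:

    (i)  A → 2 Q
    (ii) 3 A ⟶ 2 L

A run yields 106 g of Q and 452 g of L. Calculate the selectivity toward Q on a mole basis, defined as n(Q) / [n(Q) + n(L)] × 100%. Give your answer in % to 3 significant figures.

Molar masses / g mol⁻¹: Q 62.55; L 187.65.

41.3 %

n(Q) = 106 / 62.55 = 1.695 mol
n(L) = 452 / 187.65 = 2.409 mol
selectivity = 1.695/(1.695+2.409) × 100 = 41.30 %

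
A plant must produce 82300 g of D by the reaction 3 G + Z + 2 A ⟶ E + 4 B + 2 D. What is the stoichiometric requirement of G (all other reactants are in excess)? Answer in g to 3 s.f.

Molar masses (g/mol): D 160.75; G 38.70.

29700 g

n(D) = 82300 / 160.75 = 512.0 mol
n(G) = (3/2) × 512.0 = 768.0 mol
mass = 768.0 × 38.70 = 29720 g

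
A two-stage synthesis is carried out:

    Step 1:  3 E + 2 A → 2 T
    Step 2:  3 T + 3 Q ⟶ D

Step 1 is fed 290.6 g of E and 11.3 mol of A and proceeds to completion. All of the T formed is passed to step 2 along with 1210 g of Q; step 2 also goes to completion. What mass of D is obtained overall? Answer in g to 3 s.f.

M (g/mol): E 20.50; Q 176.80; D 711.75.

1620 g

Step 1:
n(E) = 290.6 / 20.50 = 14.18 mol
n(A) = 11.30 mol
n/ν for E = 14.18/3 = 4.727
n/ν for A = 11.30/2 = 5.650
Smallest n/ν is E → limiting reagent.
n(T) produced = (2/3) × 14.18 = 9.453 mol
Step 2:
n(T) available = 9.453 mol
n(Q) = 1210 / 176.80 = 6.844 mol
n/ν for T = 9.453/3 = 3.151
n/ν for Q = 6.844/3 = 2.281
Smallest n/ν is Q → limiting reagent.
n(D) = (1/3) × 6.844 = 2.281 mol
mass = 2.281 × 711.75 = 1624 g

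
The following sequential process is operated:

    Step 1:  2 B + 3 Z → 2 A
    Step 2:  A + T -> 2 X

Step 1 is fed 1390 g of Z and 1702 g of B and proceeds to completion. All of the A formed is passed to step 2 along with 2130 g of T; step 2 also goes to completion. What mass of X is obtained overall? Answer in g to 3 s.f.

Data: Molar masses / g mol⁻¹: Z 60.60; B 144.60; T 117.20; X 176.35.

Step 1:
n(Z) = 1390 / 60.60 = 22.94 mol
n(B) = 1702 / 144.60 = 11.77 mol
n/ν for Z = 22.94/3 = 7.647
n/ν for B = 11.77/2 = 5.885
Smallest n/ν is B → limiting reagent.
n(A) produced = (2/2) × 11.77 = 11.77 mol
Step 2:
n(A) available = 11.77 mol
n(T) = 2130 / 117.20 = 18.17 mol
n/ν for A = 11.77/1 = 11.77
n/ν for T = 18.17/1 = 18.17
Smallest n/ν is A → limiting reagent.
n(X) = (2/1) × 11.77 = 23.54 mol
mass = 23.54 × 176.35 = 4151 g

4150 g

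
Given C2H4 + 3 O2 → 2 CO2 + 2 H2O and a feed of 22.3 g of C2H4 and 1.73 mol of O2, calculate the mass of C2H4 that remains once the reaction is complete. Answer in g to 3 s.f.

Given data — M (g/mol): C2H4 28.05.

n(C2H4) = 22.30 / 28.05 = 0.7950 mol
n(O2) = 1.730 mol
n/ν → C2H4: 0.7950, O2: 0.5767; O2 is limiting.
C2H4 consumed = (1/3) × 1.730 = 0.5767 mol
C2H4 remaining = 0.7950 − 0.5767 = 0.2183 mol
mass = 0.2183 × 28.05 = 6.123 g

6.12 g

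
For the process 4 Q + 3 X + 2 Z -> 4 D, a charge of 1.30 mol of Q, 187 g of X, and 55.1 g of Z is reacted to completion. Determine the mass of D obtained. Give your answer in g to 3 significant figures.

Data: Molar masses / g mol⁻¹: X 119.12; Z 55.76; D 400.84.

521 g

n(Q) = 1.300 mol
n(X) = 187.0 / 119.12 = 1.570 mol
n(Z) = 55.10 / 55.76 = 0.9882 mol
n/ν for Q = 1.300/4 = 0.3250
n/ν for X = 1.570/3 = 0.5233
n/ν for Z = 0.9882/2 = 0.4941
Smallest n/ν is Q → limiting reagent.
n(D) = (4/4) × 1.300 = 1.300 mol
mass = 1.300 × 400.84 = 521.1 g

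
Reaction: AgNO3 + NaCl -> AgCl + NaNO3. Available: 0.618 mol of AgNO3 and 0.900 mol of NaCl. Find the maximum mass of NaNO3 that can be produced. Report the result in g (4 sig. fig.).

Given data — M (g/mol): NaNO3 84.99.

n(AgNO3) = 0.6180 mol
n(NaCl) = 0.9000 mol
n/ν for AgNO3 = 0.6180/1 = 0.6180
n/ν for NaCl = 0.9000/1 = 0.9000
Smallest n/ν is AgNO3 → limiting reagent.
n(NaNO3) = (1/1) × 0.6180 = 0.6180 mol
mass = 0.6180 × 84.99 = 52.52 g

52.52 g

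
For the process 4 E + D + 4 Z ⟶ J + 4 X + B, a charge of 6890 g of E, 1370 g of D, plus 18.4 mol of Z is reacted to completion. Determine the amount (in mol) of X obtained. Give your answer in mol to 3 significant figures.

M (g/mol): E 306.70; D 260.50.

18.4 mol

n(E) = 6890 / 306.70 = 22.46 mol
n(D) = 1370 / 260.50 = 5.259 mol
n(Z) = 18.40 mol
n/ν → E: 5.615, D: 5.259, Z: 4.600; Z is limiting.
n(X) = (4/4) × 18.40 = 18.40 mol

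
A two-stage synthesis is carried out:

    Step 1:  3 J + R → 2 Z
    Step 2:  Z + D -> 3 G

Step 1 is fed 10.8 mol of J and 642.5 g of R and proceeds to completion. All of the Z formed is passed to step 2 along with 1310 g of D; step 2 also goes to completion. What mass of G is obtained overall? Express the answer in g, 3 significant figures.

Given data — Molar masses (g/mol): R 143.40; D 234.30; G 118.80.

Step 1:
n(J) = 10.80 mol
n(R) = 642.5 / 143.40 = 4.480 mol
n/ν for J = 10.80/3 = 3.600
n/ν for R = 4.480/1 = 4.480
Smallest n/ν is J → limiting reagent.
n(Z) produced = (2/3) × 10.80 = 7.200 mol
Step 2:
n(Z) available = 7.200 mol
n(D) = 1310 / 234.30 = 5.591 mol
n/ν for Z = 7.200/1 = 7.200
n/ν for D = 5.591/1 = 5.591
Smallest n/ν is D → limiting reagent.
n(G) = (3/1) × 5.591 = 16.77 mol
mass = 16.77 × 118.80 = 1992 g

1990 g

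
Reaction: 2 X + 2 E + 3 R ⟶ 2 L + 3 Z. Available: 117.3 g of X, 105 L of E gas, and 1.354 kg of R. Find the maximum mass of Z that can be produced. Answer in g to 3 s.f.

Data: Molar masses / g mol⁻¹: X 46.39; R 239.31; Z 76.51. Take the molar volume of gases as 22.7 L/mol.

n(X) = 117.3 / 46.39 = 2.529 mol
n(E) = 105.0 / 22.7 = 4.626 mol
n(R) = 1.354×1000 / 239.31 = 5.658 mol
n/ν → X: 1.265, E: 2.313, R: 1.886; X is limiting.
n(Z) = (3/2) × 2.529 = 3.794 mol
mass = 3.794 × 76.51 = 290.3 g

290 g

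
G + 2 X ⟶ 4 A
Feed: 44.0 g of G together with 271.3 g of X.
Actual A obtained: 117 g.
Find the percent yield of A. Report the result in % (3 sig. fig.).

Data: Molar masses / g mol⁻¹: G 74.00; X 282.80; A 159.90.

n(G) = 44.00 / 74.00 = 0.5946 mol
n(X) = 271.3 / 282.80 = 0.9593 mol
n/ν for G = 0.5946/1 = 0.5946
n/ν for X = 0.9593/2 = 0.4797
Smallest n/ν is X → limiting reagent.
theoretical n(A) = (4/2) × 0.9593 = 1.919 mol → 306.8 g
% yield = 117 / 306.8 × 100 = 38.14 %

38.1 %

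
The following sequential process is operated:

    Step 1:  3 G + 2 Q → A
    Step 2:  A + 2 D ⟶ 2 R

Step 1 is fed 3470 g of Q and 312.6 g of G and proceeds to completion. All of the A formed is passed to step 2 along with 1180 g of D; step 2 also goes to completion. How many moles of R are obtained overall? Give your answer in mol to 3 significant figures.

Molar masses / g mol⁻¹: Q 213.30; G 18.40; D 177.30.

6.66 mol

Step 1:
n(Q) = 3470 / 213.30 = 16.27 mol
n(G) = 312.6 / 18.40 = 16.99 mol
n/ν for Q = 16.27/2 = 8.135
n/ν for G = 16.99/3 = 5.663
Smallest n/ν is G → limiting reagent.
n(A) produced = (1/3) × 16.99 = 5.663 mol
Step 2:
n(A) available = 5.663 mol
n(D) = 1180 / 177.30 = 6.655 mol
n/ν for A = 5.663/1 = 5.663
n/ν for D = 6.655/2 = 3.328
Smallest n/ν is D → limiting reagent.
n(R) = (2/2) × 6.655 = 6.655 mol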